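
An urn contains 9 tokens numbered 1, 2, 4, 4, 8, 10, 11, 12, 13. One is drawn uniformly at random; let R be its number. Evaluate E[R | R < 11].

P(R < 11) = 2/3.
Σ over the event: 1·1/9 + 2·1/9 + 4·2/9 + 8·1/9 + 10·1/9 = 29/9.
E[R | R < 11] = (29/9) / (2/3) = 29/6.

29/6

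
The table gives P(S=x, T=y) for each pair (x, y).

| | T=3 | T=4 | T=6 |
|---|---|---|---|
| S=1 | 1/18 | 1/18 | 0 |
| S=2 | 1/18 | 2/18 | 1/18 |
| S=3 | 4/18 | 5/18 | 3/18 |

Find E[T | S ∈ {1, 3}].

57/14

P(S ∈ {1, 3}) = 7/9.
Σ T·P over the event = 3·(1/18) + 4·(1/18) + 3·(4/18) + 4·(5/18) + 6·(3/18) = 19/6.
E[T | S ∈ {1, 3}] = (19/6) / (7/9) = 57/14.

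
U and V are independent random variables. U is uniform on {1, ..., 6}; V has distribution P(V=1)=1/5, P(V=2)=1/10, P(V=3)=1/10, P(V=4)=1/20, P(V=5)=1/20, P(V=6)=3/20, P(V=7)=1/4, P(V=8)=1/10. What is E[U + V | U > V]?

P(U > V) = 37/120.
Summing (U+V)·P(x,y) over outcomes with U > V gives 23/12.
E[U + V | U > V] = (23/12) / (37/120) = 230/37.

230/37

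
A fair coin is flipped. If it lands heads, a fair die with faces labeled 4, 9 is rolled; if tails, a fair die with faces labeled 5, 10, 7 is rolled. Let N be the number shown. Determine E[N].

E[N | heads] = (4+9)/2 = 13/2.
E[N | tails] = (5+10+7)/3 = 22/3.
By the law of total expectation,
E[N] = (1/2)·(13/2) + (1/2)·(22/3) = 83/12.

83/12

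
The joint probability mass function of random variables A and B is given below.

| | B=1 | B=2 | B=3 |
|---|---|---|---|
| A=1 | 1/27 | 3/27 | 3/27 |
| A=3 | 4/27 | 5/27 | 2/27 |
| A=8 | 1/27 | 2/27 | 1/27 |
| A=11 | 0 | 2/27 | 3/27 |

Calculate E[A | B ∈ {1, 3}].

P(B ∈ {1, 3}) = 5/9.
Σ A·P over the event = 1·(1/27) + 1·(3/27) + 3·(4/27) + 3·(2/27) + 8·(1/27) + 8·(1/27) + 11·(3/27) = 71/27.
E[A | B ∈ {1, 3}] = (71/27) / (5/9) = 71/15.

71/15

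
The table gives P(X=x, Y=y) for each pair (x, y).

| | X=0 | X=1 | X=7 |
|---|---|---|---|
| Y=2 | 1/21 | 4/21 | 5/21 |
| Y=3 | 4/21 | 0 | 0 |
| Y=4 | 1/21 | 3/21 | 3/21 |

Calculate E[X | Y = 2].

P(Y = 2) = 10/21.
Σ X·P over the event = 0·(1/21) + 1·(4/21) + 7·(5/21) = 13/7.
E[X | Y = 2] = (13/7) / (10/21) = 39/10.

39/10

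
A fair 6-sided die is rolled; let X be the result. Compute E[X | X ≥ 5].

Given X ≥ 5, X is equally likely to be any of {5, 6}.
E[X | X ≥ 5] = (5 + 6) / 2 = 11/2.

11/2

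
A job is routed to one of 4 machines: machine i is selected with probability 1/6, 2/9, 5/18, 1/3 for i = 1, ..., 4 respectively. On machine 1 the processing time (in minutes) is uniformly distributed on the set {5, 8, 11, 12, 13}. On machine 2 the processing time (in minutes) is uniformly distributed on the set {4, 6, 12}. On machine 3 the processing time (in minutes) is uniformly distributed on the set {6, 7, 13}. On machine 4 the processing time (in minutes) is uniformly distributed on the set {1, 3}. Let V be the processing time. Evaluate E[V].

E[V | machine 1] = (5+8+11+12+13)/5 = 49/5.
E[V | machine 2] = (4+6+12)/3 = 22/3.
E[V | machine 3] = (6+7+13)/3 = 26/3.
E[V | machine 4] = (1+3)/2 = 2.
E[V] = (1/6)·(49/5) + (2/9)·(22/3) + (5/18)·(26/3) + (1/3)·(2) = 1711/270.

1711/270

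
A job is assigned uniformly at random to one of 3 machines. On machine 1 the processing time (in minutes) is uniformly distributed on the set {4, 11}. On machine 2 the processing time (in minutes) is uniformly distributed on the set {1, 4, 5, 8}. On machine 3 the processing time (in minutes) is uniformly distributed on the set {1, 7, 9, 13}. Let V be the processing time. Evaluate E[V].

13/2

E[V | machine 1] = (4+11)/2 = 15/2.
E[V | machine 2] = (1+4+5+8)/4 = 9/2.
E[V | machine 3] = (1+7+9+13)/4 = 15/2.
E[V] = (1/3)·(15/2) + (1/3)·(9/2) + (1/3)·(15/2) = 13/2.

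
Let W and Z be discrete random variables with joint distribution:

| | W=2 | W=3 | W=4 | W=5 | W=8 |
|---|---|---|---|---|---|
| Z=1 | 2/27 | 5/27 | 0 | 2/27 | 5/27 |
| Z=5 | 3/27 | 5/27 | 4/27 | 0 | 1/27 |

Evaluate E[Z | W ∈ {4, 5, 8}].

8/3

P(W ∈ {4, 5, 8}) = 4/9.
Σ Z·P over the event = 5·(4/27) + 1·(2/27) + 1·(5/27) + 5·(1/27) = 32/27.
E[Z | W ∈ {4, 5, 8}] = (32/27) / (4/9) = 8/3.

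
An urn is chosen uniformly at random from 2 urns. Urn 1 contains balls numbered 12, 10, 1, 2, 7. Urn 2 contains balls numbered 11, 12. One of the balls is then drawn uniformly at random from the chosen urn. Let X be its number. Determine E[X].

179/20

E[X | urn 1] = (12+10+1+2+7)/5 = 32/5.
E[X | urn 2] = (11+12)/2 = 23/2.
E[X] = (1/2)·(32/5) + (1/2)·(23/2) = 179/20.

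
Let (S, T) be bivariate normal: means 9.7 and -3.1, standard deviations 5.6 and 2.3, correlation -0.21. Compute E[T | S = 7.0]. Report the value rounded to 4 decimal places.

-2.8671

For a bivariate normal, E[T | S=x] = μ_T + ρ·(σ_T/σ_S)·(x − μ_S).
E[T | S=7.0] = -3.1 + (-0.21)·(2.3/5.6)·(7.0 − (9.7)) = -3.1 + (-0.08625)·(-2.7) = -2.8671.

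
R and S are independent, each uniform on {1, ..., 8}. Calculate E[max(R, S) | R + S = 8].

Outcomes with R + S = 8: (1,7), (2,6), (3,5), (4,4), (5,3), (6,2), (7,1), each with probability 1/64.
E[max(R, S) | R + S = 8] = (7 + 6 + 5 + 4 + 5 + 6 + 7) / 7 = 40/7.

40/7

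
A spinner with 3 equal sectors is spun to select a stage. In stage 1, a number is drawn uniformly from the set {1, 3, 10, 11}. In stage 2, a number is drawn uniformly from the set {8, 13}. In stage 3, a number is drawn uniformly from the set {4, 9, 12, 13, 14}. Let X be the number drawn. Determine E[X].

181/20

E[X | stage 1] = (1+3+10+11)/4 = 25/4.
E[X | stage 2] = (8+13)/2 = 21/2.
E[X | stage 3] = (4+9+12+13+14)/5 = 52/5.
By the law of total expectation,
E[X] = (1/3)·(25/4) + (1/3)·(21/2) + (1/3)·(52/5) = 181/20.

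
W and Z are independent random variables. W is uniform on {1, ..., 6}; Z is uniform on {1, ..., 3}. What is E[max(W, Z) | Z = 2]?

Outcomes with Z = 2: (1,2), (2,2), (3,2), (4,2), (5,2), (6,2), each with probability 1/18.
E[max(W, Z) | Z = 2] = (2 + 2 + 3 + 4 + 5 + 6) / 6 = 11/3.

11/3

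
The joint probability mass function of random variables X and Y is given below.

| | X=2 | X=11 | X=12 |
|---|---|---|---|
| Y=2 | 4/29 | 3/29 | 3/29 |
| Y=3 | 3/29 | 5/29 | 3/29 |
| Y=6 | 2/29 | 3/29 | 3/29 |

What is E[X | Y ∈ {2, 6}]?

P(Y ∈ {2, 6}) = 18/29.
Σ X·P over the event = 2·(4/29) + 2·(2/29) + 11·(3/29) + 11·(3/29) + 12·(3/29) + 12·(3/29) = 150/29.
E[X | Y ∈ {2, 6}] = (150/29) / (18/29) = 25/3.

25/3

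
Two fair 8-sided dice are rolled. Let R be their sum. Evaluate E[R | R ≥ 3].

P(R ≥ 3) = 63/64.
E[R | R ≥ 3] = (287/32) / (63/64) = 82/9.

82/9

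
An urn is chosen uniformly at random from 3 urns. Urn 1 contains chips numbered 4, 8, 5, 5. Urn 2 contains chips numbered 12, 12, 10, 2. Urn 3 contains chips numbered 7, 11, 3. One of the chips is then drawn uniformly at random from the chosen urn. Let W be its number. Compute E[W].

E[W | urn 1] = (4+8+5+5)/4 = 11/2.
E[W | urn 2] = (12+12+10+2)/4 = 9.
E[W | urn 3] = (7+11+3)/3 = 7.
By the law of total expectation,
E[W] = (1/3)·(11/2) + (1/3)·(9) + (1/3)·(7) = 43/6.

43/6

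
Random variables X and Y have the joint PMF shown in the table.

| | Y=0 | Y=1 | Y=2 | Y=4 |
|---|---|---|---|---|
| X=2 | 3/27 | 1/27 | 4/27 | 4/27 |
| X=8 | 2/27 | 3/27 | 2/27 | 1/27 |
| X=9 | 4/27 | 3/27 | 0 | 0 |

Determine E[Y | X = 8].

11/8

P(X = 8) = 8/27.
Σ Y·P over the event = 0·(2/27) + 1·(3/27) + 2·(2/27) + 4·(1/27) = 11/27.
E[Y | X = 8] = (11/27) / (8/27) = 11/8.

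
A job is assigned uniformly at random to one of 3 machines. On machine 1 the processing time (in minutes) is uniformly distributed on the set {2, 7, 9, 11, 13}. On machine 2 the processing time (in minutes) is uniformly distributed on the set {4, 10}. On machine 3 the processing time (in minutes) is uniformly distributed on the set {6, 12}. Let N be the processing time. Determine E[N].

E[N | machine 1] = (2+7+9+11+13)/5 = 42/5.
E[N | machine 2] = (4+10)/2 = 7.
E[N | machine 3] = (6+12)/2 = 9.
E[N] = (1/3)·(42/5) + (1/3)·(7) + (1/3)·(9) = 122/15.

122/15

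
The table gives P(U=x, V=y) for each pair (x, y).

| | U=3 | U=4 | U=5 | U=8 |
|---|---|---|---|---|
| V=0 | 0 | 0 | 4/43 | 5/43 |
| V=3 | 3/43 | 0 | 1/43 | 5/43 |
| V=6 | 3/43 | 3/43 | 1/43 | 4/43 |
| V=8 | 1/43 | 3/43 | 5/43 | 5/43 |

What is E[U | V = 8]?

P(V = 8) = 14/43.
Σ U·P over the event = 3·(1/43) + 4·(3/43) + 5·(5/43) + 8·(5/43) = 80/43.
E[U | V = 8] = (80/43) / (14/43) = 40/7.

40/7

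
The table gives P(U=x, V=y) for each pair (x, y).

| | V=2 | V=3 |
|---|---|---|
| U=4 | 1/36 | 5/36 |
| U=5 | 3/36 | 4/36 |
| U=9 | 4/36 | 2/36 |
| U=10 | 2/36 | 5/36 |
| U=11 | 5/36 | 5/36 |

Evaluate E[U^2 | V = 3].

1447/21

P(V = 3) = 7/12.
Σ U^2·P over the event = 16·(5/36) + 25·(4/36) + 81·(2/36) + 100·(5/36) + 121·(5/36) = 1447/36.
E[U^2 | V = 3] = (1447/36) / (7/12) = 1447/21.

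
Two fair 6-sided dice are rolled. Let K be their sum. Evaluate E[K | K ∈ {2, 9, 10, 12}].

P(K ∈ {2, 9, 10, 12}) = 1/4.
Σ over the event: 2·1/36 + 9·1/9 + 10·1/12 + 12·1/36 = 20/9.
E[K | K ∈ {2, 9, 10, 12}] = (20/9) / (1/4) = 80/9.

80/9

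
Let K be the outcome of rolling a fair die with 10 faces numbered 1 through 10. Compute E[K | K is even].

6

Given K is even, K is equally likely to be any of {2, 4, 6, 8, 10}.
E[K | K is even] = (2 + 4 + 6 + 8 + 10) / 5 = 6.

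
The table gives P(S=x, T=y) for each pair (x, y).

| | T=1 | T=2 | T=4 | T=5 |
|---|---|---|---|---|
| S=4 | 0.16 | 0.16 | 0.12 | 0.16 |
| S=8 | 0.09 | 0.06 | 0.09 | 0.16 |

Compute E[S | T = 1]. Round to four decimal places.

P(T = 1) = 0.25.
Σ S·P over the event = 4·(0.16) + 8·(0.09) = 1.36.
E[S | T = 1] = (1.36) / (0.25) = 5.4400.

5.4400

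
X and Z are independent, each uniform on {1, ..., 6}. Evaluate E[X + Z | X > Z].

7

P(X > Z) = 5/12.
Summing (X+Z)·P(x,y) over outcomes with X > Z gives 35/12.
E[X + Z | X > Z] = (35/12) / (5/12) = 7.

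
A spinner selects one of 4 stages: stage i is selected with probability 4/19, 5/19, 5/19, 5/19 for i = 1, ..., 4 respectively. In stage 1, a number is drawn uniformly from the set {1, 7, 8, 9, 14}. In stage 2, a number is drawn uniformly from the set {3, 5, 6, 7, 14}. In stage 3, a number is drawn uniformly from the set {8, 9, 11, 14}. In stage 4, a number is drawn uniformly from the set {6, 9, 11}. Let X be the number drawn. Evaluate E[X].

4861/570

E[X | stage 1] = (1+7+8+9+14)/5 = 39/5.
E[X | stage 2] = (3+5+6+7+14)/5 = 7.
E[X | stage 3] = (8+9+11+14)/4 = 21/2.
E[X | stage 4] = (6+9+11)/3 = 26/3.
E[X] = (4/19)·(39/5) + (5/19)·(7) + (5/19)·(21/2) + (5/19)·(26/3) = 4861/570.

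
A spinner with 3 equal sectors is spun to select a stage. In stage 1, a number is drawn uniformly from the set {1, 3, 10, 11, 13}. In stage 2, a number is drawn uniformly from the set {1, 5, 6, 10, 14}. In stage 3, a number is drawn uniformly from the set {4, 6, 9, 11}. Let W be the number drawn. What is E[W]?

E[W | stage 1] = (1+3+10+11+13)/5 = 38/5.
E[W | stage 2] = (1+5+6+10+14)/5 = 36/5.
E[W | stage 3] = (4+6+9+11)/4 = 15/2.
By the law of total expectation,
E[W] = (1/3)·(38/5) + (1/3)·(36/5) + (1/3)·(15/2) = 223/30.

223/30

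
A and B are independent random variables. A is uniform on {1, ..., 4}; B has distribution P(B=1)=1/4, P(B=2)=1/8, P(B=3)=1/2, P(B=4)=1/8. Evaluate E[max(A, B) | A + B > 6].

P(A + B > 6) = 3/16.
Summing max(A,B)·P(x,y) over outcomes with A + B > 6 gives 3/4.
E[max(A, B) | A + B > 6] = (3/4) / (3/16) = 4.

4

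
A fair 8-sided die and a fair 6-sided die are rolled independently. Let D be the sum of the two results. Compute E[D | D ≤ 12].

P(D ≤ 12) = 15/16.
E[D | D ≤ 12] = (43/6) / (15/16) = 344/45.

344/45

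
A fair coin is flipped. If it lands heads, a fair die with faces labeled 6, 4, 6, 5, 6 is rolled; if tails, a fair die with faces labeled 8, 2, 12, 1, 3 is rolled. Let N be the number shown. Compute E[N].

E[N | heads] = (6+4+6+5+6)/5 = 27/5.
E[N | tails] = (8+2+12+1+3)/5 = 26/5.
E[N] = (1/2)·(27/5) + (1/2)·(26/5) = 53/10.

53/10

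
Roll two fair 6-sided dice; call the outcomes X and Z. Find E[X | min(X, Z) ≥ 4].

Outcomes with min(X, Z) ≥ 4: (4,4), (4,5), (4,6), (5,4), (5,5), (5,6), (6,4), (6,5), (6,6), each with probability 1/36.
E[X | min(X, Z) ≥ 4] = (4 + 4 + 4 + 5 + 5 + 5 + 6 + 6 + 6) / 9 = 5.

5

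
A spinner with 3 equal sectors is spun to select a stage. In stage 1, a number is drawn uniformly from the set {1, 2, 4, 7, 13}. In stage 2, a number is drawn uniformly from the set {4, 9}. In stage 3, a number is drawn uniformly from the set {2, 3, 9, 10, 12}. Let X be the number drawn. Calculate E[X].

E[X | stage 1] = (1+2+4+7+13)/5 = 27/5.
E[X | stage 2] = (4+9)/2 = 13/2.
E[X | stage 3] = (2+3+9+10+12)/5 = 36/5.
E[X] = (1/3)·(27/5) + (1/3)·(13/2) + (1/3)·(36/5) = 191/30.

191/30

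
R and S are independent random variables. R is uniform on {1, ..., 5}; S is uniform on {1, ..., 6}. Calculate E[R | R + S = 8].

Outcomes with R + S = 8: (2,6), (3,5), (4,4), (5,3), each with probability 1/30.
E[R | R + S = 8] = (2 + 3 + 4 + 5) / 4 = 7/2.

7/2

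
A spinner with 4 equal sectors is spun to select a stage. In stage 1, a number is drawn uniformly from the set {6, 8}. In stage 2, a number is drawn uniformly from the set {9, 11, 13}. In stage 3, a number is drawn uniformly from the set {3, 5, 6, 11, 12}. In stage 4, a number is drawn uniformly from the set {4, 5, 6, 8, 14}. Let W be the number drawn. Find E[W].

41/5

E[W | stage 1] = (6+8)/2 = 7.
E[W | stage 2] = (9+11+13)/3 = 11.
E[W | stage 3] = (3+5+6+11+12)/5 = 37/5.
E[W | stage 4] = (4+5+6+8+14)/5 = 37/5.
By the law of total expectation,
E[W] = (1/4)·(7) + (1/4)·(11) + (1/4)·(37/5) + (1/4)·(37/5) = 41/5.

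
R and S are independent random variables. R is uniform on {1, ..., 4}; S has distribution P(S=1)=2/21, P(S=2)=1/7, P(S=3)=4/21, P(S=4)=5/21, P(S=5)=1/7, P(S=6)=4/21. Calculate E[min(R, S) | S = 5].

5/2

P(S = 5) = 1/7.
Summing min(R,S)·P(x,y) over outcomes with S = 5 gives 5/14.
E[min(R, S) | S = 5] = (5/14) / (1/7) = 5/2.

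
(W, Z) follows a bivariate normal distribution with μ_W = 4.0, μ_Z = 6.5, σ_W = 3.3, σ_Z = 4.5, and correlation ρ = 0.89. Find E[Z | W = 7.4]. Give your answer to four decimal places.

The regression of Z on W has slope ρ·σ_Z/σ_W and passes through (μ_W, μ_Z).
E[Z | W=7.4] = 6.5 + (0.89)·(4.5/3.3)·(7.4 − (4.0)) = 6.5 + (1.21364)·(3.4) = 10.6264.

10.6264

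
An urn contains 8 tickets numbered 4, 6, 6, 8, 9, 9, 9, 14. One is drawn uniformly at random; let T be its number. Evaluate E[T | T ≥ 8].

P(T ≥ 8) = 5/8.
Σ over the event: 8·1/8 + 9·3/8 + 14·1/8 = 49/8.
E[T | T ≥ 8] = (49/8) / (5/8) = 49/5.

49/5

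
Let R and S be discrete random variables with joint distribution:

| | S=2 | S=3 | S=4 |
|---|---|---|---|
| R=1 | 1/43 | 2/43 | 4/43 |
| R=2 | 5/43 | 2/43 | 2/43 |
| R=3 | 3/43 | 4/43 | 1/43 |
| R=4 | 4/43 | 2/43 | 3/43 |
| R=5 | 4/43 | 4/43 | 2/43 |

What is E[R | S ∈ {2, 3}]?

102/31

P(S ∈ {2, 3}) = 31/43.
Summing R·P(R=x,S=y) over the conditioning event gives 102/43.
E[R | S ∈ {2, 3}] = (102/43) / (31/43) = 102/31.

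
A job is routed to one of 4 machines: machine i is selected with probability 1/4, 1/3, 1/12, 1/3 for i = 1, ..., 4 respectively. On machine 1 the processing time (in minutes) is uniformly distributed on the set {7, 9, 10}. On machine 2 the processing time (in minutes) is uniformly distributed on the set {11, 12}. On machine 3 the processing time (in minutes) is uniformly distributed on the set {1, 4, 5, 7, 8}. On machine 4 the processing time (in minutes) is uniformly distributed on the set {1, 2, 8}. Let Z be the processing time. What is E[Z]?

275/36

E[Z | machine 1] = (7+9+10)/3 = 26/3.
E[Z | machine 2] = (11+12)/2 = 23/2.
E[Z | machine 3] = (1+4+5+7+8)/5 = 5.
E[Z | machine 4] = (1+2+8)/3 = 11/3.
E[Z] = (1/4)·(26/3) + (1/3)·(23/2) + (1/12)·(5) + (1/3)·(11/3) = 275/36.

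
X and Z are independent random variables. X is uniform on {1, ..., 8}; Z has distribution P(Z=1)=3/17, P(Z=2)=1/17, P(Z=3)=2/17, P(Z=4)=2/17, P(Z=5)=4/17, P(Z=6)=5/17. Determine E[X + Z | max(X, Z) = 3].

47/10

P(max(X, Z) = 3) = 5/68.
Summing (X+Z)·P(x,y) over outcomes with max(X, Z) = 3 gives 47/136.
E[X + Z | max(X, Z) = 3] = (47/136) / (5/68) = 47/10.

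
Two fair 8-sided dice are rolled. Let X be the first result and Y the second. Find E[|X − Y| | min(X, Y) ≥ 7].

1/2

P(min(X, Y) ≥ 7) = 1/16.
Summing |X−Y|·P(x,y) over outcomes with min(X, Y) ≥ 7 gives 1/32.
E[|X − Y| | min(X, Y) ≥ 7] = (1/32) / (1/16) = 1/2.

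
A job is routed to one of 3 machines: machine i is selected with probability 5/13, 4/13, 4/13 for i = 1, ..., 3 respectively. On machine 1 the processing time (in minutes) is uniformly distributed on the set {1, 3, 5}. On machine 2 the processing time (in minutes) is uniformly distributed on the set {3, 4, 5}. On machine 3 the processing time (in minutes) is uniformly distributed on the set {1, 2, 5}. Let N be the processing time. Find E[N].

125/39

E[N | machine 1] = (1+3+5)/3 = 3.
E[N | machine 2] = (3+4+5)/3 = 4.
E[N | machine 3] = (1+2+5)/3 = 8/3.
By the law of total expectation,
E[N] = (5/13)·(3) + (4/13)·(4) + (4/13)·(8/3) = 125/39.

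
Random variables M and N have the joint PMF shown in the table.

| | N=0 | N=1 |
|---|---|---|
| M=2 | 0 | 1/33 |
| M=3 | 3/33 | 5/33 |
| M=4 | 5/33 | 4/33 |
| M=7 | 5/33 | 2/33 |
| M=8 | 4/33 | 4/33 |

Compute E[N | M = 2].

P(M = 2) = 1/33.
Σ N·P over the event = 1·(1/33) = 1/33.
E[N | M = 2] = (1/33) / (1/33) = 1.

1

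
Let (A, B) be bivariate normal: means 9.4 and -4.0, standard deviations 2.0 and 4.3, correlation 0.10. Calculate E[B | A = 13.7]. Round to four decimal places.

The regression of B on A has slope ρ·σ_B/σ_A and passes through (μ_A, μ_B).
E[B | A=13.7] = -4.0 + (0.10)·(4.3/2.0)·(13.7 − (9.4)) = -4.0 + (0.215)·(4.3) = -3.0755.

-3.0755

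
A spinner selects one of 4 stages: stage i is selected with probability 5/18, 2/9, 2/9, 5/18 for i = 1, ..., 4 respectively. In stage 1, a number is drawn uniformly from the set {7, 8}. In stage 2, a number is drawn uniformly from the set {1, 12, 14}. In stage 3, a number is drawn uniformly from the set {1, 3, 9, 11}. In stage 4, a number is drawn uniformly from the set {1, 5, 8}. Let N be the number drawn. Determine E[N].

725/108

E[N | stage 1] = (7+8)/2 = 15/2.
E[N | stage 2] = (1+12+14)/3 = 9.
E[N | stage 3] = (1+3+9+11)/4 = 6.
E[N | stage 4] = (1+5+8)/3 = 14/3.
By the law of total expectation,
E[N] = (5/18)·(15/2) + (2/9)·(9) + (2/9)·(6) + (5/18)·(14/3) = 725/108.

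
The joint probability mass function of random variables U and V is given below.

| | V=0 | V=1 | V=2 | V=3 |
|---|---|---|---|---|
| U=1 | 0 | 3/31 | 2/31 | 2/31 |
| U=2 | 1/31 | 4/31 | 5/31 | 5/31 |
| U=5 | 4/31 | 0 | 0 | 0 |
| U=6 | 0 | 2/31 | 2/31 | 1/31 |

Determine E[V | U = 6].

P(U = 6) = 5/31.
Σ V·P over the event = 1·(2/31) + 2·(2/31) + 3·(1/31) = 9/31.
E[V | U = 6] = (9/31) / (5/31) = 9/5.

9/5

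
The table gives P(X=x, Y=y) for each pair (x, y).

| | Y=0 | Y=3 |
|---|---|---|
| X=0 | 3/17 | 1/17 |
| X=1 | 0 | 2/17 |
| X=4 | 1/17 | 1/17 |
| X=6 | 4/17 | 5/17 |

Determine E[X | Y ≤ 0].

7/2

P(Y ≤ 0) = 8/17.
Σ X·P over the event = 0·(3/17) + 4·(1/17) + 6·(4/17) = 28/17.
E[X | Y ≤ 0] = (28/17) / (8/17) = 7/2.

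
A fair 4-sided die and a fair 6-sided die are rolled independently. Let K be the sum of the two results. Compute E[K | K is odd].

6

P(K is odd) = 1/2.
Σ over the event: 3·1/12 + 5·1/6 + 7·1/6 + 9·1/12 = 3.
E[K | K is odd] = (3) / (1/2) = 6.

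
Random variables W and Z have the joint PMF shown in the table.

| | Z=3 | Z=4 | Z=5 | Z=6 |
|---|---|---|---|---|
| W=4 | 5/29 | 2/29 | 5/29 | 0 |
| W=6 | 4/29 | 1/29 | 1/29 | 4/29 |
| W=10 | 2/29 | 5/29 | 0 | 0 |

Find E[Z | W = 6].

P(W = 6) = 10/29.
Σ Z·P over the event = 3·(4/29) + 4·(1/29) + 5·(1/29) + 6·(4/29) = 45/29.
E[Z | W = 6] = (45/29) / (10/29) = 9/2.

9/2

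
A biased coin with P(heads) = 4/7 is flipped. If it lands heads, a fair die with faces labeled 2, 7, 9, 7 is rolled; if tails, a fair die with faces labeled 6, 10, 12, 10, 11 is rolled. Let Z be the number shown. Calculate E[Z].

272/35

E[Z | heads] = (2+7+9+7)/4 = 25/4.
E[Z | tails] = (6+10+12+10+11)/5 = 49/5.
E[Z] = (4/7)·(25/4) + (3/7)·(49/5) = 272/35.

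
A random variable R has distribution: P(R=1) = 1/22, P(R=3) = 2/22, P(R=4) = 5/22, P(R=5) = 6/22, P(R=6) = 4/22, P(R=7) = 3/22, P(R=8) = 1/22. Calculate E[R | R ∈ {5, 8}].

P(R ∈ {5, 8}) = 7/22.
Σ over the event: 5·3/11 + 8·1/22 = 19/11.
E[R | R ∈ {5, 8}] = (19/11) / (7/22) = 38/7.

38/7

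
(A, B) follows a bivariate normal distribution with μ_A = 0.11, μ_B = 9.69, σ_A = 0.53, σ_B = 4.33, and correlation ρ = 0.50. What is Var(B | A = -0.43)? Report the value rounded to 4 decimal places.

Var(B | A=x) = (1 − ρ²)·σ_B².
Var(B | A=-0.43) = (4.33)²·(1 − (0.50)²) = 18.7489·0.75 = 14.0617.

14.0617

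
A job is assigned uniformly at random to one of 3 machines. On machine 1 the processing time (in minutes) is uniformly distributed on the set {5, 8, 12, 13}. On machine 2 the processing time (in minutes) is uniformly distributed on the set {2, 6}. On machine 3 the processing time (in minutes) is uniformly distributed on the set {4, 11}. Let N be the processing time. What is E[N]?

7

E[N | machine 1] = (5+8+12+13)/4 = 19/2.
E[N | machine 2] = (2+6)/2 = 4.
E[N | machine 3] = (4+11)/2 = 15/2.
E[N] = (1/3)·(19/2) + (1/3)·(4) + (1/3)·(15/2) = 7.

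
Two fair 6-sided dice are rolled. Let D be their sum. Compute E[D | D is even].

P(D is even) = 1/2.
Σ over the event: 2·1/36 + 4·1/12 + 6·5/36 + 8·5/36 + 10·1/12 + 12·1/36 = 7/2.
E[D | D is even] = (7/2) / (1/2) = 7.

7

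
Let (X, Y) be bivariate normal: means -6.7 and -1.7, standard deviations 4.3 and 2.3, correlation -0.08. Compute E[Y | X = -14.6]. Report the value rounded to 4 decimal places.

E[Y | X=x] = μ_Y + ρ(σ_Y/σ_X)(x − μ_X) for jointly normal variables.
E[Y | X=-14.6] = -1.7 + (-0.08)·(2.3/4.3)·(-14.6 − (-6.7)) = -1.7 + (-0.042791)·(-7.9) = -1.3620.

-1.3620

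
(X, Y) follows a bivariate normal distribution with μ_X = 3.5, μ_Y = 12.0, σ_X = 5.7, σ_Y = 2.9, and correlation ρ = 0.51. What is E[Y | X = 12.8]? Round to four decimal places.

E[Y | X=x] = μ_Y + ρ(σ_Y/σ_X)(x − μ_X) for jointly normal variables.
E[Y | X=12.8] = 12.0 + (0.51)·(2.9/5.7)·(12.8 − (3.5)) = 12.0 + (0.25947)·(9.3) = 14.4131.

14.4131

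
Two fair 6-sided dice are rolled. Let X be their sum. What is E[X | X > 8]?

P(X > 8) = 5/18.
Σ over the event: 9·1/9 + 10·1/12 + 11·1/18 + 12·1/36 = 25/9.
E[X | X > 8] = (25/9) / (5/18) = 10.

10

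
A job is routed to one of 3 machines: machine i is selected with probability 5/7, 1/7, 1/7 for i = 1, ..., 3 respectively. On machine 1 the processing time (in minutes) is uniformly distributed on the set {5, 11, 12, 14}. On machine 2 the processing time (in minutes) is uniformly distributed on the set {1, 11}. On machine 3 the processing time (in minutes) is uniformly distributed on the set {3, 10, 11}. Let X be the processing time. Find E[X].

19/2

E[X | machine 1] = (5+11+12+14)/4 = 21/2.
E[X | machine 2] = (1+11)/2 = 6.
E[X | machine 3] = (3+10+11)/3 = 8.
E[X] = (5/7)·(21/2) + (1/7)·(6) + (1/7)·(8) = 19/2.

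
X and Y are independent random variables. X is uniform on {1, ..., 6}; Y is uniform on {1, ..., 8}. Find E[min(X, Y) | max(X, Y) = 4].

P(max(X, Y) = 4) = 7/48.
Summing min(X,Y)·P(x,y) over outcomes with max(X, Y) = 4 gives 1/3.
E[min(X, Y) | max(X, Y) = 4] = (1/3) / (7/48) = 16/7.

16/7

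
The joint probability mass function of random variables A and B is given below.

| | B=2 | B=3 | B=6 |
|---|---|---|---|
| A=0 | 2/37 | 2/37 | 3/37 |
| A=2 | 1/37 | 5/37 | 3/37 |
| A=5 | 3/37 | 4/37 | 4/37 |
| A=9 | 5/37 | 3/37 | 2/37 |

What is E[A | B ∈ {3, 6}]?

P(B ∈ {3, 6}) = 26/37.
Σ A·P over the event = 0·(2/37) + 0·(3/37) + 2·(5/37) + 2·(3/37) + 5·(4/37) + 5·(4/37) + 9·(3/37) + 9·(2/37) = 101/37.
E[A | B ∈ {3, 6}] = (101/37) / (26/37) = 101/26.

101/26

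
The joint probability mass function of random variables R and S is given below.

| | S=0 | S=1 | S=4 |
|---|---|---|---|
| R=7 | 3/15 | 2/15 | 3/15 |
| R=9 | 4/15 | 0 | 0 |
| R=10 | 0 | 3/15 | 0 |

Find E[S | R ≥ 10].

1

P(R ≥ 10) = 1/5.
Σ S·P over the event = 1·(3/15) = 1/5.
E[S | R ≥ 10] = (1/5) / (1/5) = 1.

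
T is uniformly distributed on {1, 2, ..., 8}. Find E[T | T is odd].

4

Given T is odd, T is equally likely to be any of {1, 3, 5, 7}.
E[T | T is odd] = (1 + 3 + 5 + 7) / 4 = 4.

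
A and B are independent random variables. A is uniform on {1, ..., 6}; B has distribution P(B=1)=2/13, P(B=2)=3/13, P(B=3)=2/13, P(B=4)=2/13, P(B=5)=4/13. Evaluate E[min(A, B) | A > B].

22/9

P(A > B) = 6/13.
Summing min(A,B)·P(x,y) over outcomes with A > B gives 44/39.
E[min(A, B) | A > B] = (44/39) / (6/13) = 22/9.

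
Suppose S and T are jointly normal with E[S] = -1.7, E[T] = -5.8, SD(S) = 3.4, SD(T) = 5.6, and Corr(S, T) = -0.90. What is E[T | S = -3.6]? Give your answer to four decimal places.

The regression of T on S has slope ρ·σ_T/σ_S and passes through (μ_S, μ_T).
E[T | S=-3.6] = -5.8 + (-0.90)·(5.6/3.4)·(-3.6 − (-1.7)) = -5.8 + (-1.48235)·(-1.9) = -2.9835.

-2.9835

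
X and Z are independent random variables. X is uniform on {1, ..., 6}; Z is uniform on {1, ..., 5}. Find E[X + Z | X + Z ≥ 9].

P(X + Z ≥ 9) = 1/5.
Summing (X+Z)·P(x,y) over outcomes with X + Z ≥ 9 gives 29/15.
E[X + Z | X + Z ≥ 9] = (29/15) / (1/5) = 29/3.

29/3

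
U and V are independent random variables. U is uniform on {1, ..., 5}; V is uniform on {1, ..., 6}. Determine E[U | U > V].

Outcomes with U > V: (2,1), (3,1), (3,2), (4,1), (4,2), (4,3), (5,1), (5,2), (5,3), (5,4), each with probability 1/30.
E[U | U > V] = (2 + 3 + 3 + 4 + 4 + 4 + 5 + 5 + 5 + 5) / 10 = 4.

4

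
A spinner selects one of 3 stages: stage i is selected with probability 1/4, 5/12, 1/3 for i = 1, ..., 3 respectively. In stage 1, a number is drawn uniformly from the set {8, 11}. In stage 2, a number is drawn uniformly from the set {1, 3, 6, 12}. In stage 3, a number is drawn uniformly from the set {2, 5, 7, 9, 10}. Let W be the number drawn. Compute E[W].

103/15

E[W | stage 1] = (8+11)/2 = 19/2.
E[W | stage 2] = (1+3+6+12)/4 = 11/2.
E[W | stage 3] = (2+5+7+9+10)/5 = 33/5.
E[W] = (1/4)·(19/2) + (5/12)·(11/2) + (1/3)·(33/5) = 103/15.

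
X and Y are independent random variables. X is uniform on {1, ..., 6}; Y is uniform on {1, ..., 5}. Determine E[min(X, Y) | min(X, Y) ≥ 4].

Outcomes with min(X, Y) ≥ 4: (4,4), (4,5), (5,4), (5,5), (6,4), (6,5), each with probability 1/30.
E[min(X, Y) | min(X, Y) ≥ 4] = (4 + 4 + 4 + 5 + 4 + 5) / 6 = 13/3.

13/3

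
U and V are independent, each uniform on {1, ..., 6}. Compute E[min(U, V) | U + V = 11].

Outcomes with U + V = 11: (5,6), (6,5), each with probability 1/36.
E[min(U, V) | U + V = 11] = (5 + 5) / 2 = 5.

5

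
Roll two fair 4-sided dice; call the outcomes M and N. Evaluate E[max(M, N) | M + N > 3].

P(M + N > 3) = 13/16.
Summing max(M,N)·P(x,y) over outcomes with M + N > 3 gives 45/16.
E[max(M, N) | M + N > 3] = (45/16) / (13/16) = 45/13.

45/13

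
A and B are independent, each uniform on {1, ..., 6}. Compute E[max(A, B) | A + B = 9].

11/2

P(A + B = 9) = 1/9.
Summing max(A,B)·P(x,y) over outcomes with A + B = 9 gives 11/18.
E[max(A, B) | A + B = 9] = (11/18) / (1/9) = 11/2.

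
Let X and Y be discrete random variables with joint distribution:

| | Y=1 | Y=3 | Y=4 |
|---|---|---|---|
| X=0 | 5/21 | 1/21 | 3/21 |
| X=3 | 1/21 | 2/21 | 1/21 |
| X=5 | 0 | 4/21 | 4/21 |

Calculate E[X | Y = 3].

P(Y = 3) = 1/3.
Summing X·P(X=x,Y=y) over the conditioning event gives 26/21.
E[X | Y = 3] = (26/21) / (1/3) = 26/7.

26/7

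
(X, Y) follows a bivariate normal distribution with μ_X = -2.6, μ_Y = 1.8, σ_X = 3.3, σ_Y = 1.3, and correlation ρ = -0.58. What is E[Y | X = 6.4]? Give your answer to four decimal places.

-0.2564

The regression of Y on X has slope ρ·σ_Y/σ_X and passes through (μ_X, μ_Y).
E[Y | X=6.4] = 1.8 + (-0.58)·(1.3/3.3)·(6.4 − (-2.6)) = 1.8 + (-0.228485)·(9) = -0.2564.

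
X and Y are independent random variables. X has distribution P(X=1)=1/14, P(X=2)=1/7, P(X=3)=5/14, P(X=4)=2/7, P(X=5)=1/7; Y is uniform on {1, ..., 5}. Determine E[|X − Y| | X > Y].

P(X > Y) = 16/35.
Summing |X−Y|·P(x,y) over outcomes with X > Y gives 61/70.
E[|X − Y| | X > Y] = (61/70) / (16/35) = 61/32.

61/32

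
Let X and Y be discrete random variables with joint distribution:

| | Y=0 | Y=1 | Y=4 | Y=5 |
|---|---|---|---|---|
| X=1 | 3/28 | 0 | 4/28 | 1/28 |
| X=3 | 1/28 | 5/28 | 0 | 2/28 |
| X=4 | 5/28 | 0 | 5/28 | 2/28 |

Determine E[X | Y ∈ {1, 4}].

P(Y ∈ {1, 4}) = 1/2.
Summing X·P(X=x,Y=y) over the conditioning event gives 39/28.
E[X | Y ∈ {1, 4}] = (39/28) / (1/2) = 39/14.

39/14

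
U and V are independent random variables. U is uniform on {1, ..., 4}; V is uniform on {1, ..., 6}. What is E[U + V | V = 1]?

Outcomes with V = 1: (1,1), (2,1), (3,1), (4,1), each with probability 1/24.
E[U + V | V = 1] = (2 + 3 + 4 + 5) / 4 = 7/2.

7/2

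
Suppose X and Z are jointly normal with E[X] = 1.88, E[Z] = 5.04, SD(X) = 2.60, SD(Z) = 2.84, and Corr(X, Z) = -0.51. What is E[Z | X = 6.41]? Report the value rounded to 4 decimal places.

2.5164

For a bivariate normal, E[Z | X=x] = μ_Z + ρ·(σ_Z/σ_X)·(x − μ_X).
E[Z | X=6.41] = 5.04 + (-0.51)·(2.84/2.60)·(6.41 − (1.88)) = 5.04 + (-0.55708)·(4.53) = 2.5164.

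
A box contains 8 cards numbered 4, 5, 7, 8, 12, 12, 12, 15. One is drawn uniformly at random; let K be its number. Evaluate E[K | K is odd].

9

P(K is odd) = 3/8.
Σ over the event: 5·1/8 + 7·1/8 + 15·1/8 = 27/8.
E[K | K is odd] = (27/8) / (3/8) = 9.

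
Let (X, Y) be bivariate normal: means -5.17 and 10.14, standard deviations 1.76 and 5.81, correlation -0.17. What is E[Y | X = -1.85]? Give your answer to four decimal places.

E[Y | X=x] = μ_Y + ρ(σ_Y/σ_X)(x − μ_X) for jointly normal variables.
E[Y | X=-1.85] = 10.14 + (-0.17)·(5.81/1.76)·(-1.85 − (-5.17)) = 10.14 + (-0.56119)·(3.32) = 8.2768.

8.2768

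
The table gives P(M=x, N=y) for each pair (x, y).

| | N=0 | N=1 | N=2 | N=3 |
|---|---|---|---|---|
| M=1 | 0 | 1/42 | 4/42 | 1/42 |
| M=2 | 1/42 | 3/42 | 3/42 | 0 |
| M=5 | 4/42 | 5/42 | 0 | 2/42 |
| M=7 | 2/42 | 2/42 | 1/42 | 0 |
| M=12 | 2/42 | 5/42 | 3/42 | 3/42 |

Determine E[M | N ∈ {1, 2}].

53/9

P(N ∈ {1, 2}) = 9/14.
Summing M·P(M=x,N=y) over the conditioning event gives 53/14.
E[M | N ∈ {1, 2}] = (53/14) / (9/14) = 53/9.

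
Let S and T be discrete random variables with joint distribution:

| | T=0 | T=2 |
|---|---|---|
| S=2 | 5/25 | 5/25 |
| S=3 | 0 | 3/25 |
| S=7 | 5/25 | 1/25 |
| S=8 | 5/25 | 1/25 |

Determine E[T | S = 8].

P(S = 8) = 6/25.
Σ T·P over the event = 0·(5/25) + 2·(1/25) = 2/25.
E[T | S = 8] = (2/25) / (6/25) = 1/3.

1/3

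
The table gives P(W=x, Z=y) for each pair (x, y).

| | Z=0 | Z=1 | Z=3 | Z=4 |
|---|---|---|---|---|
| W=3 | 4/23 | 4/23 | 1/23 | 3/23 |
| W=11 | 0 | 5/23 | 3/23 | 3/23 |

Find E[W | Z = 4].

P(Z = 4) = 6/23.
Σ W·P over the event = 3·(3/23) + 11·(3/23) = 42/23.
E[W | Z = 4] = (42/23) / (6/23) = 7.

7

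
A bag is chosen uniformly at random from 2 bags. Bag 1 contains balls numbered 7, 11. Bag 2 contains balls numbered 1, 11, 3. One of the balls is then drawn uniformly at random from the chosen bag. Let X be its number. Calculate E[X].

E[X | bag 1] = (7+11)/2 = 9.
E[X | bag 2] = (1+11+3)/3 = 5.
By the law of total expectation,
E[X] = (1/2)·(9) + (1/2)·(5) = 7.

7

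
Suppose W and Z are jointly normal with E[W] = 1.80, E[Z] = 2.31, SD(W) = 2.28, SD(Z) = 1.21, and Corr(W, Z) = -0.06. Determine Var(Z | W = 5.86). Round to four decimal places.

For a bivariate normal, Var(Z | W=x) = σ_Z²(1 − ρ²).
Var(Z | W=5.86) = (1.21)²·(1 − (-0.06)²) = 1.4641·0.9964 = 1.4588.

1.4588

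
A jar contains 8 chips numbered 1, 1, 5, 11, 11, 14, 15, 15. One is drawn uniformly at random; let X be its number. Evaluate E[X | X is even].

14

P(X is even) = 1/8.
Σ over the event: 14·1/8 = 7/4.
E[X | X is even] = (7/4) / (1/8) = 14.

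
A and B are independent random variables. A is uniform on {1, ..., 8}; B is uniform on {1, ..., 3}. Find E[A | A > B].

P(A > B) = 3/4.
Summing A·P(x,y) over outcomes with A > B gives 49/12.
E[A | A > B] = (49/12) / (3/4) = 49/9.

49/9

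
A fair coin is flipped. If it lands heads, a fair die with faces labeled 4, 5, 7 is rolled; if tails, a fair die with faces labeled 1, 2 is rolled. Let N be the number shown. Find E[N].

E[N | heads] = (4+5+7)/3 = 16/3.
E[N | tails] = (1+2)/2 = 3/2.
E[N] = (1/2)·(16/3) + (1/2)·(3/2) = 41/12.

41/12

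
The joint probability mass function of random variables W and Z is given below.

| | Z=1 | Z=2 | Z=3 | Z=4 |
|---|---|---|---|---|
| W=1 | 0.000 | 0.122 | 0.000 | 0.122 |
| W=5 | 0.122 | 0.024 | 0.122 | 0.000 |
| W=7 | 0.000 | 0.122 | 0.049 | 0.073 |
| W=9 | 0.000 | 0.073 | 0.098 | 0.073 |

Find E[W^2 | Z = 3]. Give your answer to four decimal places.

49.7732

P(Z = 3) = 0.269.
Σ W^2·P over the event = 25·(0.122) + 49·(0.049) + 81·(0.098) = 13.389.
E[W^2 | Z = 3] = (13.389) / (0.269) = 49.7732.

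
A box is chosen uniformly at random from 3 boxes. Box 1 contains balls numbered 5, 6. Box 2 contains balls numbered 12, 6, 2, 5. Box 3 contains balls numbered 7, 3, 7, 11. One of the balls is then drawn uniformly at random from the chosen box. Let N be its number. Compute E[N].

25/4

E[N | box 1] = (5+6)/2 = 11/2.
E[N | box 2] = (12+6+2+5)/4 = 25/4.
E[N | box 3] = (7+3+7+11)/4 = 7.
E[N] = (1/3)·(11/2) + (1/3)·(25/4) + (1/3)·(7) = 25/4.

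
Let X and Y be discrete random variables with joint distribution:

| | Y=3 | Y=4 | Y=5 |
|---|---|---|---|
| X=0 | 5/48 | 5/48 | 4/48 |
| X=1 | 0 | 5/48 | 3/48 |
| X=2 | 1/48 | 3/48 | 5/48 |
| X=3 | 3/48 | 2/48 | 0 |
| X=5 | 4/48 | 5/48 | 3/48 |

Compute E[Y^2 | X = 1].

P(X = 1) = 1/6.
Σ Y^2·P over the event = 16·(5/48) + 25·(3/48) = 155/48.
E[Y^2 | X = 1] = (155/48) / (1/6) = 155/8.

155/8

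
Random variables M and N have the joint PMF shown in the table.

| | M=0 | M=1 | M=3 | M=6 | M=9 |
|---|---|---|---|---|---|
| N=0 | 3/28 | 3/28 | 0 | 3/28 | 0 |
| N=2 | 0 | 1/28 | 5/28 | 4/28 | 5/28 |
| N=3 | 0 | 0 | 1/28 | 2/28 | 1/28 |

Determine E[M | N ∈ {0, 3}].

P(N ∈ {0, 3}) = 13/28.
Summing M·P(M=x,N=y) over the conditioning event gives 45/28.
E[M | N ∈ {0, 3}] = (45/28) / (13/28) = 45/13.

45/13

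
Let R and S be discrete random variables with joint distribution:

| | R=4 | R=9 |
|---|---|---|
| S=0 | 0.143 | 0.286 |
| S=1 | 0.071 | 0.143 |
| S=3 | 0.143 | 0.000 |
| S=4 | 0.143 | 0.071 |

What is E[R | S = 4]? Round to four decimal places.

P(S = 4) = 0.214.
Summing R·P(R=x,S=y) over the conditioning event gives 1.211.
E[R | S = 4] = (1.211) / (0.214) = 5.6589.

5.6589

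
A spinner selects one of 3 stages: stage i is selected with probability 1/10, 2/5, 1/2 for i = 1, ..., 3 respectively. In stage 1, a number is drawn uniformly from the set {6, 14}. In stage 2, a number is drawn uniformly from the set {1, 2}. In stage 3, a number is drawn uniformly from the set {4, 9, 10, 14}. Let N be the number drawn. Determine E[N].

249/40

E[N | stage 1] = (6+14)/2 = 10.
E[N | stage 2] = (1+2)/2 = 3/2.
E[N | stage 3] = (4+9+10+14)/4 = 37/4.
E[N] = (1/10)·(10) + (2/5)·(3/2) + (1/2)·(37/4) = 249/40.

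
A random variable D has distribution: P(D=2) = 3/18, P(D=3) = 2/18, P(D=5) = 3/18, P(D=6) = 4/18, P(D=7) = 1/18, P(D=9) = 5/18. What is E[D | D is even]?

30/7

P(D is even) = 7/18.
Σ over the event: 2·1/6 + 6·2/9 = 5/3.
E[D | D is even] = (5/3) / (7/18) = 30/7.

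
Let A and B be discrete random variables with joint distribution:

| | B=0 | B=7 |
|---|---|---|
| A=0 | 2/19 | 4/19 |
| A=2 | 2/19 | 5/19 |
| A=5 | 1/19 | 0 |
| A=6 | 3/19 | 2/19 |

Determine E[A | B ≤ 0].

27/8

P(B ≤ 0) = 8/19.
Σ A·P over the event = 0·(2/19) + 2·(2/19) + 5·(1/19) + 6·(3/19) = 27/19.
E[A | B ≤ 0] = (27/19) / (8/19) = 27/8.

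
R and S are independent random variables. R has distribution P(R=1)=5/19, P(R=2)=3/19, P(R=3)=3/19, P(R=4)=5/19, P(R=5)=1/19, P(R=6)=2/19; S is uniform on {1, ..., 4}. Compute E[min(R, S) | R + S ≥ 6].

11/4

P(R + S ≥ 6) = 9/19.
Summing min(R,S)·P(x,y) over outcomes with R + S ≥ 6 gives 99/76.
E[min(R, S) | R + S ≥ 6] = (99/76) / (9/19) = 11/4.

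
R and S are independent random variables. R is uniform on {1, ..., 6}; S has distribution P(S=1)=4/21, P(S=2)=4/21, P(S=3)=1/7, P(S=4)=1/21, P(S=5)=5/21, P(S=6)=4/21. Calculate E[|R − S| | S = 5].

P(S = 5) = 5/21.
Summing |R−S|·P(x,y) over outcomes with S = 5 gives 55/126.
E[|R − S| | S = 5] = (55/126) / (5/21) = 11/6.

11/6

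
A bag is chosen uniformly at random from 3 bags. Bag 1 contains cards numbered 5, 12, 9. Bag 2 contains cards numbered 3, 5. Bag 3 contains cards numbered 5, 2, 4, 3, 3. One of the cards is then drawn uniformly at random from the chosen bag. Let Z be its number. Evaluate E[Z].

E[Z | bag 1] = (5+12+9)/3 = 26/3.
E[Z | bag 2] = (3+5)/2 = 4.
E[Z | bag 3] = (5+2+4+3+3)/5 = 17/5.
By the law of total expectation,
E[Z] = (1/3)·(26/3) + (1/3)·(4) + (1/3)·(17/5) = 241/45.

241/45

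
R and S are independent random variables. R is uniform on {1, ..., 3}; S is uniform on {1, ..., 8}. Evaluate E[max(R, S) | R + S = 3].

2

Outcomes with R + S = 3: (1,2), (2,1), each with probability 1/24.
E[max(R, S) | R + S = 3] = (2 + 2) / 2 = 2.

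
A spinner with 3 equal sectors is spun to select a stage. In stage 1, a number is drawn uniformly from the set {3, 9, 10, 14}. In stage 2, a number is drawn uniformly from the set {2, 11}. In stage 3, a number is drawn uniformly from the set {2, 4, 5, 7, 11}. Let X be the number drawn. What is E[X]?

71/10

E[X | stage 1] = (3+9+10+14)/4 = 9.
E[X | stage 2] = (2+11)/2 = 13/2.
E[X | stage 3] = (2+4+5+7+11)/5 = 29/5.
By the law of total expectation,
E[X] = (1/3)·(9) + (1/3)·(13/2) + (1/3)·(29/5) = 71/10.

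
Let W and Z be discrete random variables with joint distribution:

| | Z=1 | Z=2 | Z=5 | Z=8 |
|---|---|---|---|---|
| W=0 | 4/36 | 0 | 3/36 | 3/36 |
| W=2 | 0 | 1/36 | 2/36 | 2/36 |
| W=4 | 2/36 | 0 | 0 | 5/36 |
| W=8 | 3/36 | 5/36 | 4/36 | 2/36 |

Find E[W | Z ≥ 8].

P(Z ≥ 8) = 1/3.
Summing W·P(W=x,Z=y) over the conditioning event gives 10/9.
E[W | Z ≥ 8] = (10/9) / (1/3) = 10/3.

10/3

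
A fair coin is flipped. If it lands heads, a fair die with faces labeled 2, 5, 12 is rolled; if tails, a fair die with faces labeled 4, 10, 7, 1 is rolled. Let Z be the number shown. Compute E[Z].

71/12

E[Z | heads] = (2+5+12)/3 = 19/3.
E[Z | tails] = (4+10+7+1)/4 = 11/2.
By the law of total expectation,
E[Z] = (1/2)·(19/3) + (1/2)·(11/2) = 71/12.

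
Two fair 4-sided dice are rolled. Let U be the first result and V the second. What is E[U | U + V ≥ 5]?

3

P(U + V ≥ 5) = 5/8.
Summing U·P(x,y) over outcomes with U + V ≥ 5 gives 15/8.
E[U | U + V ≥ 5] = (15/8) / (5/8) = 3.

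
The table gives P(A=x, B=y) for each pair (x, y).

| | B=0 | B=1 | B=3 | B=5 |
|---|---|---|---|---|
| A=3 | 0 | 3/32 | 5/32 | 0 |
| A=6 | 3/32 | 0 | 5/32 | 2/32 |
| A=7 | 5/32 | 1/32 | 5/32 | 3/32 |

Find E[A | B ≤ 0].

P(B ≤ 0) = 1/4.
Summing A·P(A=x,B=y) over the conditioning event gives 53/32.
E[A | B ≤ 0] = (53/32) / (1/4) = 53/8.

53/8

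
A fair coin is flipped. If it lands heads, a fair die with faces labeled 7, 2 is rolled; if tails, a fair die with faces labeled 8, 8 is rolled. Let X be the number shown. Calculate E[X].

E[X | heads] = (7+2)/2 = 9/2.
E[X | tails] = (8+8)/2 = 8.
By the law of total expectation,
E[X] = (1/2)·(9/2) + (1/2)·(8) = 25/4.

25/4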